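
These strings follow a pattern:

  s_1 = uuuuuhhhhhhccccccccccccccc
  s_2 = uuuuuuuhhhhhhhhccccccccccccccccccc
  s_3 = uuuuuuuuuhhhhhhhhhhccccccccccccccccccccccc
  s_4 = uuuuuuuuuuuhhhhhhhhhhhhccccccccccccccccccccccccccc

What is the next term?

Term n consists of 2n-1 u's, followed by 2n h's, followed by 4n+3 c's, where the shown terms are n = 3, 4, 5, 6.
At n = 7 the blocks have lengths 13, 14, 31.

uuuuuuuuuuuuuhhhhhhhhhhhhhhccccccccccccccccccccccccccccccc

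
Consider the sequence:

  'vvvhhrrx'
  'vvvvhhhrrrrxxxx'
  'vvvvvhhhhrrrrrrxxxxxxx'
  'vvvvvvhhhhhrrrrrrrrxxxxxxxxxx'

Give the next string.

Each string has the form v^{n+2} h^{n+1} r^{2n} x^{3n-2} (n = 1, 2, …).
For the next term, n = 5, so the run lengths are 7, 6, 10, 13.

vvvvvvvhhhhhhrrrrrrrrrrxxxxxxxxxxxxx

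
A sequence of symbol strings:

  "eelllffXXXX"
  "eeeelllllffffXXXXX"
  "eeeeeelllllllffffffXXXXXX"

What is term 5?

Reading off run lengths: e runs 2, 4, 6; l runs 3, 5, 7; f runs 2, 4, 6; X runs 4, 5, 6 — each is linear in n (n = 1, 2, …).
At n = 5 the blocks have lengths 10, 11, 10, 8.

eeeeeeeeeelllllllllllffffffffffXXXXXXXX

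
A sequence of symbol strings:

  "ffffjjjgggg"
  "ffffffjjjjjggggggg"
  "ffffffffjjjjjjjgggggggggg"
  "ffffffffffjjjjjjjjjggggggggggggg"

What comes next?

The n-th term is 2n+2 f's then 2n+1 j's then 3n+1 g's (n = 1, 2, …).
Setting n = 5 gives 12, 11, 16 characters in each block.

ffffffffffffjjjjjjjjjjjgggggggggggggggg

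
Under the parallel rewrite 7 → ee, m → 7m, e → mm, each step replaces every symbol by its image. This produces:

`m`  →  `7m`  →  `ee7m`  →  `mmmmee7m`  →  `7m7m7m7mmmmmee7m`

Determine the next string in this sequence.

Rewriting the 16 symbols of 7m7m7m7mmmmmee7m one by one yields ee 7m ee 7m ee 7m ee 7m 7m 7m 7m 7m mm mm ee 7m; concatenated:

ee7mee7mee7mee7m7m7m7m7mmmmmee7m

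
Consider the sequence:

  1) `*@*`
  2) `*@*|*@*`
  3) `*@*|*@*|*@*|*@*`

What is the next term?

*@*|*@*|*@*|*@*|*@*|*@*|*@*|*@*

Each string is two copies of the previous one joined by '|'.
One more doubling of *@*|*@*|*@*|*@* gives the answer.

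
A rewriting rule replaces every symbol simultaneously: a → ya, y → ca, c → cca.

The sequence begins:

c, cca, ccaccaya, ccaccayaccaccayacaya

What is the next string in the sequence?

Rewriting the 20 symbols of ccaccayaccaccayacaya one by one yields cca cca ya cca cca ya ca ya cca cca ya cca cca ya ca ya cca ya ca ya; concatenated:

ccaccayaccaccayacayaccaccayaccaccayacayaccayacaya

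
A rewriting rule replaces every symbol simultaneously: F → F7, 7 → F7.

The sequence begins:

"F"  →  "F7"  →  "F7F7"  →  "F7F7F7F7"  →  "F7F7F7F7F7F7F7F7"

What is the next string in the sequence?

F7F7F7F7F7F7F7F7F7F7F7F7F7F7F7F7

φ(F7F7F7F7F7F7F7F7) expands symbol-by-symbol to F7 F7 F7 F7 F7 F7 F7 F7 F7 F7 F7 F7 F7 F7 F7 F7; joining the 16 pieces gives the next term.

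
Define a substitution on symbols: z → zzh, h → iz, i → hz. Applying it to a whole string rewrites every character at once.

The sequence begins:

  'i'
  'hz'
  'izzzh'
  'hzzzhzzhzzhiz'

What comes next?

Rewriting the 13 symbols of hzzzhzzhzzhiz one by one yields iz zzh zzh zzh iz zzh zzh iz zzh zzh iz hz zzh; concatenated:

izzzhzzhzzhizzzhzzhizzzhzzhizhzzzh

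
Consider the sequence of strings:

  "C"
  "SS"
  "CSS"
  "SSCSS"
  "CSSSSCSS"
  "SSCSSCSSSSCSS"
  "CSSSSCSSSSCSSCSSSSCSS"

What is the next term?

SSCSSCSSSSCSSCSSSSCSSSSCSSCSSSSCSS

From term 3 onward, concatenate the second-to-last term with the last: C·SS = CSS, SS·CSS = SSCSS, …
So term 8 is SSCSSCSSSSCSS·CSSSSCSSSSCSSCSSSSCSS.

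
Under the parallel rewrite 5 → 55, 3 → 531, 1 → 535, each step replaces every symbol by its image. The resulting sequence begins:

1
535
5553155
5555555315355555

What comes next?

55555555555555531535555315555555555

Applying the rule to each of the 16 symbols of 5555555315355555 gives the pieces 55 55 55 55 55 55 55 531 535 55 531 55 55 55 55 55, which concatenate to the answer.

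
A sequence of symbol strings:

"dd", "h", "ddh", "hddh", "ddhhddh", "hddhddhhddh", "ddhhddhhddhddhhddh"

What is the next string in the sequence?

From term 3 onward, concatenate the second-to-last term with the last: dd·h = ddh, h·ddh = hddh, …
The next term joins hddhddhhddh and ddhhddhhddhddhhddh.

hddhddhhddhddhhddhhddhddhhddh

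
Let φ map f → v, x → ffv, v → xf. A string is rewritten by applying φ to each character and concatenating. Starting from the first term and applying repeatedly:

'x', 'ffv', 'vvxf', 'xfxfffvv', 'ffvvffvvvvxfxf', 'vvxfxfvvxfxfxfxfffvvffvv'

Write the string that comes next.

Rewriting the 24 symbols of vvxfxfvvxfxfxfxfffvvffvv one by one yields xf xf ffv v ffv v xf xf ffv v ffv v ffv v ffv v v v xf xf v v xf xf; concatenated:

xfxfffvvffvvxfxfffvvffvvffvvffvvvvxfxfvvxfxf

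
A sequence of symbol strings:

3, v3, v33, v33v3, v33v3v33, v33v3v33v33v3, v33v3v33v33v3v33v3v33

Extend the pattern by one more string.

This is a Fibonacci-style word recurrence s(k) = s(k−1)·s(k−2): e.g. v3·3 = v33.
Continuing: v33v3v33v33v3v33v3v33 · v33v3v33v33v3 gives term 8.

v33v3v33v33v3v33v3v33v33v3v33v33v3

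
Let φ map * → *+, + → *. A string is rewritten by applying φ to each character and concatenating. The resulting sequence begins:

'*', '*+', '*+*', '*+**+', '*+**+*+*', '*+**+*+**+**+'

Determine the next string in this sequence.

Rewriting the 13 symbols of *+**+*+**+**+ one by one yields *+ * *+ *+ * *+ * *+ *+ * *+ *+ *; concatenated:

*+**+*+**+**+*+**+*+*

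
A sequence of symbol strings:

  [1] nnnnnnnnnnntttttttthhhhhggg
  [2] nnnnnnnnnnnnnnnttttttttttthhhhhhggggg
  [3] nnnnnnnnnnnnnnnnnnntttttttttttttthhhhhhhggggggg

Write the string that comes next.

Term n consists of 4n+3 n's, followed by 3n+2 t's, followed by n+3 h's, followed by 2n-1 g's, where the shown terms are n = 2, 3, 4.
At n = 5 the blocks have lengths 23, 17, 8, 9.

nnnnnnnnnnnnnnnnnnnnnnnttttttttttttttttthhhhhhhhggggggggg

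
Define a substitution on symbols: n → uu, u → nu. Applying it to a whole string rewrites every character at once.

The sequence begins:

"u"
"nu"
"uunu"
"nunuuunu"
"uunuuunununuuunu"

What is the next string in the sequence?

Rewriting the 16 symbols of uunuuunununuuunu one by one yields nu nu uu nu nu nu uu nu uu nu uu nu nu nu uu nu; concatenated:

nunuuunununuuunuuunuuunununuuunu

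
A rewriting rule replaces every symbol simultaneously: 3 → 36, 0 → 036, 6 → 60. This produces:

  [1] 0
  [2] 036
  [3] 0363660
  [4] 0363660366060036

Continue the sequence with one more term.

Rewriting the 16 symbols of 0363660366060036 one by one yields 036 36 60 36 60 60 036 36 60 60 036 60 036 036 36 60; concatenated:

0363660366060036366060036600360363660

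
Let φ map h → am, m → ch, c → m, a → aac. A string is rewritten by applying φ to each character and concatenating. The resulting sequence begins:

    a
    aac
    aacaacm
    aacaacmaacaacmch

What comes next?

Rewriting the 16 symbols of aacaacmaacaacmch one by one yields aac aac m aac aac m ch aac aac m aac aac m ch m am; concatenated:

aacaacmaacaacmchaacaacmaacaacmchmam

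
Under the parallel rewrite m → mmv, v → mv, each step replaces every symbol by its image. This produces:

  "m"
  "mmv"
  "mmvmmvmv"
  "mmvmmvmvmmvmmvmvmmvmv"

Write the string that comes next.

φ(mmvmmvmvmmvmmvmvmmvmv) expands symbol-by-symbol to mmv mmv mv mmv mmv mv mmv mv mmv mmv mv mmv mmv mv mmv mv mmv mmv mv mmv mv; joining the 21 pieces gives the next term.

mmvmmvmvmmvmmvmvmmvmvmmvmmvmvmmvmmvmvmmvmvmmvmmvmvmmvmv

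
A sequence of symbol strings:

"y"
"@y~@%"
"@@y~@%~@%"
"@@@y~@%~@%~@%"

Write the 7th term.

@@@@@@y~@%~@%~@%~@%~@%~@%

s(k+1) = @·s(k)·~@%, so each term gains @ as a prefix and ~@% as a suffix.
From @@@y~@%~@%~@%, 3 further steps: @@@y~@%~@%~@% → @@@@y~@%~@%~@%~@% → @@@@@y~@%~@%~@%~@%~@% → (answer).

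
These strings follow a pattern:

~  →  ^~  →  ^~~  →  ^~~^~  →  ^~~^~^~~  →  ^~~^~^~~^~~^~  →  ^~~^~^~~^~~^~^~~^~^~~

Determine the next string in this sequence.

Each term (from the third on) is the previous term followed by the one before it: term 3 = ^~·~ = ^~~.
So term 8 is ^~~^~^~~^~~^~^~~^~^~~·^~~^~^~~^~~^~.

^~~^~^~~^~~^~^~~^~^~~^~~^~^~~^~~^~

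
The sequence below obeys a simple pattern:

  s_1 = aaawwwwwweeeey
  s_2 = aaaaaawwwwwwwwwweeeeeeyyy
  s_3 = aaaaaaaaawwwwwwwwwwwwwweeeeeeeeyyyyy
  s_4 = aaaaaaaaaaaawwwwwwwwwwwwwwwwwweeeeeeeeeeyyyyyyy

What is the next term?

Term n consists of 3n a's, followed by 4n+2 w's, followed by 2n+2 e's, followed by 2n-1 y's (n = 1, 2, …).
At n = 5 the blocks have lengths 15, 22, 12, 9.

aaaaaaaaaaaaaaawwwwwwwwwwwwwwwwwwwwwweeeeeeeeeeeeyyyyyyyyy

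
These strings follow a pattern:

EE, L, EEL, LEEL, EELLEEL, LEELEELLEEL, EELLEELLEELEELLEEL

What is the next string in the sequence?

From term 3 onward, concatenate the second-to-last term with the last: EE·L = EEL, L·EEL = LEEL, …
So term 8 is LEELEELLEEL·EELLEELLEELEELLEEL.

LEELEELLEELEELLEELLEELEELLEEL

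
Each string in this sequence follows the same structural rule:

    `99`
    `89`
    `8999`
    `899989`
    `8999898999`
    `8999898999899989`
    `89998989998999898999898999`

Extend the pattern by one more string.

899989899989998989998989998999898999899989

Each term (from the third on) is the previous term followed by the one before it: term 3 = 89·99 = 8999.
Continuing: 89998989998999898999898999 · 8999898999899989 gives term 8.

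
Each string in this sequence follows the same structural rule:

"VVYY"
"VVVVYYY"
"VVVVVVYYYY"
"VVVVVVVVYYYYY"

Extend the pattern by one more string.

Reading off run lengths: V runs 2, 4, 6, 8; Y runs 2, 3, 4, 5 — each is linear in n (n = 1, 2, …).
Setting n = 5 gives 10, 6 characters in each block.

VVVVVVVVVVYYYYYY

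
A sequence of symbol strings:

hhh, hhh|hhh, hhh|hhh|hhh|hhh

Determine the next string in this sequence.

hhh|hhh|hhh|hhh|hhh|hhh|hhh|hhh

Each string is two copies of the previous one joined by '|'.
So the next term is two copies of hhh|hhh|hhh|hhh with '|' between the halves.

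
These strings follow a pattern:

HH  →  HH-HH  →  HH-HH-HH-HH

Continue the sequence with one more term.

Each string is two copies of the previous one joined by '-'.
Doubling HH-HH-HH-HH with '-' between the halves:

HH-HH-HH-HH-HH-HH-HH-HH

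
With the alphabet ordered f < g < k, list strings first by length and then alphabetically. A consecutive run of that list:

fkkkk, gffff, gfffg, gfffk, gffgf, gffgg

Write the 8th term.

gffkf

Stepping forward 2 times from gffgg: gffgg → gffgk, then the target.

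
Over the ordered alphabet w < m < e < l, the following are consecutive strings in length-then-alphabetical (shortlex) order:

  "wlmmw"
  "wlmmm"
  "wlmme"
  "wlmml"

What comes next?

Find the rightmost character of wlmml below l, bump it to the next letter, and reset everything to its right to w.

wlmew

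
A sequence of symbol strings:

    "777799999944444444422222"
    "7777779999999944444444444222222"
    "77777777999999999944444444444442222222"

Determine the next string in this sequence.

777777777799999999999944444444444444422222222

Each string has the form 7^{2n-2} 9^{2n} 4^{2n+3} 2^{n+2}, where the shown terms are n = 3, 4, 5.
For the next term, n = 6, so the run lengths are 10, 12, 15, 8.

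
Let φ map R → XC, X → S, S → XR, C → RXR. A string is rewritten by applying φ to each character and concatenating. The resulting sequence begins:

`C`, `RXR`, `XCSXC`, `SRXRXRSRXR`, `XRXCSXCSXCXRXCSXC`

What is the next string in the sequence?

φ(XRXCSXCSXCXRXCSXC) expands symbol-by-symbol to S XC S RXR XR S RXR XR S RXR S XC S RXR XR S RXR; joining the 17 pieces gives the next term.

SXCSRXRXRSRXRXRSRXRSXCSRXRXRSRXR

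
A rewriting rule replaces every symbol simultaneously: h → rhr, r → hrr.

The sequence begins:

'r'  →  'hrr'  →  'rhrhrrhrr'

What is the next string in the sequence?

hrrrhrhrrrhrhrrhrrrhrhrrhrr

Expanding rhrhrrhrr: r→hrr, h→rhr, r→hrr, h→rhr, r→hrr, r→hrr, h→rhr, r→hrr, r→hrr. Concatenated: hrr rhr hrr rhr hrr hrr rhr hrr hrr.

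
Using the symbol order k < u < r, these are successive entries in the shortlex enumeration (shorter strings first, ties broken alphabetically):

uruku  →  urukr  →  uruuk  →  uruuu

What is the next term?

uruur

Find the rightmost character of uruuu below r, bump it to the next letter, and reset everything to its right to k.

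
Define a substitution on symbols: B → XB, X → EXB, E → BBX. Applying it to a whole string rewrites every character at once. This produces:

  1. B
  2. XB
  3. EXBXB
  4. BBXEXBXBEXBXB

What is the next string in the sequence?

XBXBEXBBBXEXBXBEXBXBBBXEXBXBEXBXB

Applying the rule to each of the 13 symbols of BBXEXBXBEXBXB gives the pieces XB XB EXB BBX EXB XB EXB XB BBX EXB XB EXB XB, which concatenate to the answer.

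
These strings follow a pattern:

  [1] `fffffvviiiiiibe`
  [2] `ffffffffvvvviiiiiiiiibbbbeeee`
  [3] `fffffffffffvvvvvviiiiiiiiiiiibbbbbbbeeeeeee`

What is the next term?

ffffffffffffffvvvvvvvviiiiiiiiiiiiiiibbbbbbbbbbeeeeeeeeee

Reading off run lengths: f runs 5, 8, 11; v runs 2, 4, 6; i runs 6, 9, 12; b runs 1, 4, 7; e runs 1, 4, 7 — each is linear in n (n = 1, 2, …).
Setting n = 4 gives 14, 8, 15, 10, 10 characters in each block.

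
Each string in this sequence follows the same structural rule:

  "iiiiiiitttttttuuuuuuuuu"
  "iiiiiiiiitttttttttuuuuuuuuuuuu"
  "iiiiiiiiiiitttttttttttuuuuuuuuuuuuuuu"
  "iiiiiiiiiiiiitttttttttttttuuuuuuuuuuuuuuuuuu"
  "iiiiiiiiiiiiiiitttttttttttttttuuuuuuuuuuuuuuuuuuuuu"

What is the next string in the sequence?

iiiiiiiiiiiiiiiiitttttttttttttttttuuuuuuuuuuuuuuuuuuuuuuuu

Each string has the form i^{2n+3} t^{2n+3} u^{3n+3}, where the shown terms are n = 2, 3, 4, 5, 6.
At n = 7 the blocks have lengths 17, 17, 24.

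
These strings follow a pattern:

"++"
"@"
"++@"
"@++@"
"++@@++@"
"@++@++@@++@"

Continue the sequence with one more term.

Each term (from the third on) is the two preceding terms concatenated in order: term 3 = ++·@ = ++@.
Continuing: ++@@++@ · @++@++@@++@ gives term 7.

++@@++@@++@++@@++@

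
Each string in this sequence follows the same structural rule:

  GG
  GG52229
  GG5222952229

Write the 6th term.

GG5222952229522295222952229

The strings grow by a fixed suffix 52229 each time.
From GG5222952229, 3 further steps: GG5222952229 → GG522295222952229 → GG52229522295222952229 → (answer).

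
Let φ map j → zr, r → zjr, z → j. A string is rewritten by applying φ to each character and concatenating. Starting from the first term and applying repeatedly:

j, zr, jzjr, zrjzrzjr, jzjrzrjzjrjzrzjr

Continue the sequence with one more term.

Rewriting the 16 symbols of jzjrzrjzjrjzrzjr one by one yields zr j zr zjr j zjr zr j zr zjr zr j zjr j zr zjr; concatenated:

zrjzrzjrjzjrzrjzrzjrzrjzjrjzrzjr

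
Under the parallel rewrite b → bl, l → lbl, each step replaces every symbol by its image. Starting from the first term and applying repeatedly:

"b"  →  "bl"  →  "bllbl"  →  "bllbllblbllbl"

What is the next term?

φ(bllbllblbllbl) expands symbol-by-symbol to bl lbl lbl bl lbl lbl bl lbl bl lbl lbl bl lbl; joining the 13 pieces gives the next term.

bllbllblbllbllblbllblbllbllblbllbl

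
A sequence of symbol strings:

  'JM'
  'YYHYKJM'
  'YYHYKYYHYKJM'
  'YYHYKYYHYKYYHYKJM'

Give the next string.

YYHYKYYHYKYYHYKYYHYKJM

The strings grow by a fixed prefix YYHYK each time.
One more step from YYHYKYYHYKYYHYKJM gives the answer.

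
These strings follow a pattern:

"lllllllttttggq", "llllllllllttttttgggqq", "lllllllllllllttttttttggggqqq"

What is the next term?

llllllllllllllllttttttttttgggggqqqq

The n-th term is 3n+1 l's then 2n t's then n g's then n-1 q's, where the shown terms are n = 2, 3, 4.
For the next term, n = 5, so the run lengths are 16, 10, 5, 4.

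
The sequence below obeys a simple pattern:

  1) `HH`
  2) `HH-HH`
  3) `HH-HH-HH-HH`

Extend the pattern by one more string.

HH-HH-HH-HH-HH-HH-HH-HH

Every step duplicates the string with '-' between the halves.
So the next term is two copies of HH-HH-HH-HH with '-' between the halves.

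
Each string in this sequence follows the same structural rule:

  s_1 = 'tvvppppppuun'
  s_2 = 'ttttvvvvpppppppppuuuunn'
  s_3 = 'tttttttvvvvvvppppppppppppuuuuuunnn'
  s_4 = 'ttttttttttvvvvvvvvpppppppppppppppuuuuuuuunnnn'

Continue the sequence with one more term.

Term n consists of 3n-2 t's, followed by 2n v's, followed by 3n+3 p's, followed by 2n u's, followed by n n's (n = 1, 2, …).
Setting n = 5 gives 13, 10, 18, 10, 5 characters in each block.

tttttttttttttvvvvvvvvvvppppppppppppppppppuuuuuuuuuunnnnn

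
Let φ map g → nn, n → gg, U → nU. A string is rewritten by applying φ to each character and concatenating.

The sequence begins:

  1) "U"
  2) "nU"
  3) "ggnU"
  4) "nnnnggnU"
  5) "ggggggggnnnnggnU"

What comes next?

nnnnnnnnnnnnnnnnggggggggnnnnggnU

Replace each of the 16 characters of ggggggggnnnnggnU in place — nn nn nn nn nn nn nn nn gg gg gg gg nn nn gg nU — and concatenate.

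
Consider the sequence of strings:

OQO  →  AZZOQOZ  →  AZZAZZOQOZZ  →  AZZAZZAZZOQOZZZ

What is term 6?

AZZAZZAZZAZZAZZOQOZZZZZ

Each term wraps the previous one in AZZ on the left and Z on the right.
From AZZAZZAZZOQOZZZ, 2 further steps: AZZAZZAZZOQOZZZ → AZZAZZAZZAZZOQOZZZZ → (answer).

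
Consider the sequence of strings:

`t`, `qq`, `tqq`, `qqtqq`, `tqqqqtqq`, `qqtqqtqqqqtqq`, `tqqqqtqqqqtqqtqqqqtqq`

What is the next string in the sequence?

Each term (from the third on) is the two preceding terms concatenated in order: term 3 = t·qq = tqq.
The next term joins qqtqqtqqqqtqq and tqqqqtqqqqtqqtqqqqtqq.

qqtqqtqqqqtqqtqqqqtqqqqtqqtqqqqtqq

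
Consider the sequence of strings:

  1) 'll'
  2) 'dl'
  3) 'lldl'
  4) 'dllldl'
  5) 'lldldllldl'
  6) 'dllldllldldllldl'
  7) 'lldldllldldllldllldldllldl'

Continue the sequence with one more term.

dllldllldldllldllldldllldldllldllldldllldl

This is a Fibonacci-style word recurrence s(k) = s(k−2)·s(k−1): e.g. ll·dl = lldl.
The next term joins dllldllldldllldl and lldldllldldllldllldldllldl.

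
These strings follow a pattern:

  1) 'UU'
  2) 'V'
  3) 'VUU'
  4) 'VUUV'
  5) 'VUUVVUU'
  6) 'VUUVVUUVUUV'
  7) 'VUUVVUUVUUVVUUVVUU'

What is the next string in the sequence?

Each term (from the third on) is the previous term followed by the one before it: term 3 = V·UU = VUU.
So term 8 is VUUVVUUVUUVVUUVVUU·VUUVVUUVUUV.

VUUVVUUVUUVVUUVVUUVUUVVUUVUUV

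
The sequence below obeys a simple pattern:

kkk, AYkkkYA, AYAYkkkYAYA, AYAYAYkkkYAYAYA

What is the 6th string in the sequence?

AYAYAYAYAYkkkYAYAYAYAYA

Every step adds AY to the front and YA to the end of the previous string.
From AYAYAYkkkYAYAYA, 2 further steps: AYAYAYkkkYAYAYA → AYAYAYAYkkkYAYAYAYA → (answer).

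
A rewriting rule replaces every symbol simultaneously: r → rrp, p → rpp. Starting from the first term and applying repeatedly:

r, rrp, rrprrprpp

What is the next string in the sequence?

Apply φ to rrprrprpp symbol by symbol: r→rrp, r→rrp, p→rpp, r→rrp, r→rrp, p→rpp, r→rrp, p→rpp, p→rpp; joined: rrp rrp rpp rrp rrp rpp rrp rpp rpp.

rrprrprpprrprrprpprrprpprpp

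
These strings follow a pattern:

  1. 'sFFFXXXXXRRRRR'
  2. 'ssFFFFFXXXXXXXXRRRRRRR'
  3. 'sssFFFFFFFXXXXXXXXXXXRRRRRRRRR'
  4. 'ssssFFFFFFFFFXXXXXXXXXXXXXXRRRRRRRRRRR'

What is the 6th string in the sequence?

ssssssFFFFFFFFFFFFFXXXXXXXXXXXXXXXXXXXXRRRRRRRRRRRRRRR

Term n consists of n s's, followed by 2n+1 F's, followed by 3n+2 X's, followed by 2n+3 R's (n = 1, 2, …).
Setting n = 6 gives 6, 13, 20, 15 characters in each block.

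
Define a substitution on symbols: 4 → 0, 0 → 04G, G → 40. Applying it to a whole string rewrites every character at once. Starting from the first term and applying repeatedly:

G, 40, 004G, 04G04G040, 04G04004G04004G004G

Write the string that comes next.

04G04004G004G04G04004G004G04G04004G04G040

Replace each of the 19 characters of 04G04004G04004G004G in place — 04G 0 40 04G 0 04G 04G 0 40 04G 0 04G 04G 0 40 04G 04G 0 40 — and concatenate.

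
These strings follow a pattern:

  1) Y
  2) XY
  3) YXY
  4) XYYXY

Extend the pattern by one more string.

YXYXYYXY

From term 3 onward, concatenate the second-to-last term with the last: Y·XY = YXY, XY·YXY = XYYXY, …
So term 5 is YXY·XYYXY.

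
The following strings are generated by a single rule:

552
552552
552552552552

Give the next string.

552552552552552552552552

Each string is two copies of the previous one concatenated.
One more doubling of 552552552552 gives the answer.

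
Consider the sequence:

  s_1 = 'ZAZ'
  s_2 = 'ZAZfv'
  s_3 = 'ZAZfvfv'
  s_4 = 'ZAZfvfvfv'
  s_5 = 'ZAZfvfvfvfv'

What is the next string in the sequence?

Each term is the previous one with fv appended.
One more step from ZAZfvfvfvfv gives the answer.

ZAZfvfvfvfvfv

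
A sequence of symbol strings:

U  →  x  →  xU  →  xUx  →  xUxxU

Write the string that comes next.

From term 3 onward, concatenate the last term with the second-to-last: x·U = xU, xU·x = xUx, …
Continuing: xUxxU · xUx gives term 6.

xUxxUxUx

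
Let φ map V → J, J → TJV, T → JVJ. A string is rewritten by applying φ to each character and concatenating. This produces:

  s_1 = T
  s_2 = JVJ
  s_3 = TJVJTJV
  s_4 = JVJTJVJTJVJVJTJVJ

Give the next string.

TJVJTJVJVJTJVJTJVJVJTJVJTJVJTJVJVJTJVJTJV

φ(JVJTJVJTJVJVJTJVJ) expands symbol-by-symbol to TJV J TJV JVJ TJV J TJV JVJ TJV J TJV J TJV JVJ TJV J TJV; joining the 17 pieces gives the next term.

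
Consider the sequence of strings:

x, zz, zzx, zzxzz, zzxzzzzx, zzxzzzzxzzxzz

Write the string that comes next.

zzxzzzzxzzxzzzzxzzzzx

Each term (from the third on) is the previous term followed by the one before it: term 3 = zz·x = zzx.
So term 7 is zzxzzzzxzzxzz·zzxzzzzx.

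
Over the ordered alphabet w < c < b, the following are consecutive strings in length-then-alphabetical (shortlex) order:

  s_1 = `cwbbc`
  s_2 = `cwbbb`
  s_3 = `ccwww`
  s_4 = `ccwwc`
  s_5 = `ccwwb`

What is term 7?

Continuing the enumeration 2 steps past ccwwb: ccwwb → ccwcw → (answer).

ccwcc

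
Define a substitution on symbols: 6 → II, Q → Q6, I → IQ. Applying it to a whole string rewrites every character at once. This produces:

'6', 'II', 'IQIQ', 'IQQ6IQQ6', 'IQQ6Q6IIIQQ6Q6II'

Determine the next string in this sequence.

Replace each of the 16 characters of IQQ6Q6IIIQQ6Q6II in place — IQ Q6 Q6 II Q6 II IQ IQ IQ Q6 Q6 II Q6 II IQ IQ — and concatenate.

IQQ6Q6IIQ6IIIQIQIQQ6Q6IIQ6IIIQIQ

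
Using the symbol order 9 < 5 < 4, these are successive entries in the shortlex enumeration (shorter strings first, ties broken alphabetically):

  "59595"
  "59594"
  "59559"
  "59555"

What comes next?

Treat 59555 as a base-3 numeral over the given alphabet and add one, carrying through any trailing 4's.

59554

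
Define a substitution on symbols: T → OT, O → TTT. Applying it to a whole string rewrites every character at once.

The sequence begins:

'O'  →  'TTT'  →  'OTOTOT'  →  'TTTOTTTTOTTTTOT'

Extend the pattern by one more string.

Replace each of the 15 characters of TTTOTTTTOTTTTOT in place — OT OT OT TTT OT OT OT OT TTT OT OT OT OT TTT OT — and concatenate.

OTOTOTTTTOTOTOTOTTTTOTOTOTOTTTTOT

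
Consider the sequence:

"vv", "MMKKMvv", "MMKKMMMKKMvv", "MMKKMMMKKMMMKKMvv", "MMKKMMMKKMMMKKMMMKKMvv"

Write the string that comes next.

MMKKMMMKKMMMKKMMMKKMMMKKMvv

Each term is the previous one with MMKKM prepended.
One more step from MMKKMMMKKMMMKKMMMKKMvv gives the answer.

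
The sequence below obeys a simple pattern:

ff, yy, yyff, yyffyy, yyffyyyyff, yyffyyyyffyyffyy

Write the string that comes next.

From term 3 onward, concatenate the last term with the second-to-last: yy·ff = yyff, yyff·yy = yyffyy, …
The next term joins yyffyyyyffyyffyy and yyffyyyyff.

yyffyyyyffyyffyyyyffyyyyff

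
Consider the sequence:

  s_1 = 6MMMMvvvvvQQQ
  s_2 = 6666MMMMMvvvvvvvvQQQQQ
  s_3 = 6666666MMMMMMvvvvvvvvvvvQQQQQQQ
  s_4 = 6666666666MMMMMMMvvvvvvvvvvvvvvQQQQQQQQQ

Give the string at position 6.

Reading off run lengths: 6 runs 1, 4, 7, 10; M runs 4, 5, 6, 7; v runs 5, 8, 11, 14; Q runs 3, 5, 7, 9 — each is linear in n (n = 1, 2, …).
Setting n = 6 gives 16, 9, 20, 13 characters in each block.

6666666666666666MMMMMMMMMvvvvvvvvvvvvvvvvvvvvQQQQQQQQQQQQQ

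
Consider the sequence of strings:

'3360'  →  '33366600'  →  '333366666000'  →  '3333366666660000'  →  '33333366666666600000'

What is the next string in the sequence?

333333366666666666000000

The n-th term is n+1 3's then 2n-1 6's then n 0's (n = 1, 2, …).
For the next term, n = 6, so the run lengths are 7, 11, 6.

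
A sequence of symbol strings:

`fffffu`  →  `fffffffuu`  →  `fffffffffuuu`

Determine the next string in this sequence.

fffffffffffuuuu

Reading off run lengths: f runs 5, 7, 9; u runs 1, 2, 3 — each is linear in n, where the shown terms are n = 2, 3, 4.
At n = 5 the blocks have lengths 11, 4.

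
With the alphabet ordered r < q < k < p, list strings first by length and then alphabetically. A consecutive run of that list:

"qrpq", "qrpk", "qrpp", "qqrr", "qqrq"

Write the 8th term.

Advancing 3 positions from qqrq through qqrq → qqrk → qqrp reaches term 8.

qqqr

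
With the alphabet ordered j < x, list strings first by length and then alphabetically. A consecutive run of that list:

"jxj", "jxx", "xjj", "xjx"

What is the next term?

The successor of xjx increments the rightmost position that isn't already x and resets every position after it to j.

xxj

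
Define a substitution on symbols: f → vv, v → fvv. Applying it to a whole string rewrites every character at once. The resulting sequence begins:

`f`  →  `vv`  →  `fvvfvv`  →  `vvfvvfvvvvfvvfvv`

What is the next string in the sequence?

fvvfvvvvfvvfvvvvfvvfvvfvvfvvvvfvvfvvvvfvvfvv

Applying the rule to each of the 16 symbols of vvfvvfvvvvfvvfvv gives the pieces fvv fvv vv fvv fvv vv fvv fvv fvv fvv vv fvv fvv vv fvv fvv, which concatenate to the answer.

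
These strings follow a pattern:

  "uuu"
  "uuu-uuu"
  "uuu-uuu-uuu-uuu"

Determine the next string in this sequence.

s(k+1) = s(k)·-·s(k) — each term doubles the last with '-' between the halves.
Doubling uuu-uuu-uuu-uuu with '-' between the halves:

uuu-uuu-uuu-uuu-uuu-uuu-uuu-uuu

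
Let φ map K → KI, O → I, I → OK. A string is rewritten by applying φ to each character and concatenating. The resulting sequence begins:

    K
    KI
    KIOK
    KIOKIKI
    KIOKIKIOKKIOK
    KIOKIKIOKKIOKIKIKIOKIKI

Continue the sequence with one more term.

φ(KIOKIKIOKKIOKIKIKIOKIKI) expands symbol-by-symbol to KI OK I KI OK KI OK I KI KI OK I KI OK KI OK KI OK I KI OK KI OK; joining the 23 pieces gives the next term.

KIOKIKIOKKIOKIKIKIOKIKIOKKIOKKIOKIKIOKKIOK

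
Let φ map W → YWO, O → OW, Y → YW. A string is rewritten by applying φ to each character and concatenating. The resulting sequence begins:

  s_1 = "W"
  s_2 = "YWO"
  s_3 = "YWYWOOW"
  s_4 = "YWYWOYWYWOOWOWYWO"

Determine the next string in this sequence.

YWYWOYWYWOOWYWYWOYWYWOOWOWYWOOWYWOYWYWOOW

Replace each of the 17 characters of YWYWOYWYWOOWOWYWO in place — YW YWO YW YWO OW YW YWO YW YWO OW OW YWO OW YWO YW YWO OW — and concatenate.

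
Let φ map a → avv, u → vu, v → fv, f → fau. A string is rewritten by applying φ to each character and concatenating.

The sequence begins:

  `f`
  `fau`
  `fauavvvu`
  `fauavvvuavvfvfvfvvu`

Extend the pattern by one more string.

Replace each of the 19 characters of fauavvvuavvfvfvfvvu in place — fau avv vu avv fv fv fv vu avv fv fv fau fv fau fv fau fv fv vu — and concatenate.

fauavvvuavvfvfvfvvuavvfvfvfaufvfaufvfaufvfvvu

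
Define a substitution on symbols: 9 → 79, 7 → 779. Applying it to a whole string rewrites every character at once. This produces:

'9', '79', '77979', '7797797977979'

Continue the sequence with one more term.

Rewriting the 13 symbols of 7797797977979 one by one yields 779 779 79 779 779 79 779 79 779 779 79 779 79; concatenated:

7797797977977979779797797797977979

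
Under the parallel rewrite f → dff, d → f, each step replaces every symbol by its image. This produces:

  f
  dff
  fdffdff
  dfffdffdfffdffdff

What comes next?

Replace each of the 17 characters of dfffdffdfffdffdff in place — f dff dff dff f dff dff f dff dff dff f dff dff f dff dff — and concatenate.

fdffdffdfffdffdfffdffdffdfffdffdfffdffdff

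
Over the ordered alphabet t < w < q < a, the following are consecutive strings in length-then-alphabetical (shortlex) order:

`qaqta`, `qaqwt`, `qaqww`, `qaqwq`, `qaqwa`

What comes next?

The successor of qaqwa increments the rightmost position that isn't already a and resets every position after it to t.

qaqqt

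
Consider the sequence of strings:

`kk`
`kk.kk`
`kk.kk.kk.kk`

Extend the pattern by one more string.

Each string is two copies of the previous one joined by '.'.
So the next term is two copies of kk.kk.kk.kk with '.' between the halves.

kk.kk.kk.kk.kk.kk.kk.kk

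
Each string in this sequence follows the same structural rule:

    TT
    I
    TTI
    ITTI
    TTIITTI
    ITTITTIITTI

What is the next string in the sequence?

TTIITTIITTITTIITTI

This is a Fibonacci-style word recurrence s(k) = s(k−2)·s(k−1): e.g. TT·I = TTI.
The next term joins TTIITTI and ITTITTIITTI.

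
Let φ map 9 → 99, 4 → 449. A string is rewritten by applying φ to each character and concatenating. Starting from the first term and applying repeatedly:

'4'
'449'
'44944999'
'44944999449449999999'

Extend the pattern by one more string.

449449994494499999994494499944944999999999999999

φ(44944999449449999999) expands symbol-by-symbol to 449 449 99 449 449 99 99 99 449 449 99 449 449 99 99 99 99 99 99 99; joining the 20 pieces gives the next term.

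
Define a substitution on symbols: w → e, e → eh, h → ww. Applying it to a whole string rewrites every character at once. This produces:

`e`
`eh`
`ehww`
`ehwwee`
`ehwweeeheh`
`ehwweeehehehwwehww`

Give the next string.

Applying the rule to each of the 18 symbols of ehwweeehehehwwehww gives the pieces eh ww e e eh eh eh ww eh ww eh ww e e eh ww e e, which concatenate to the answer.

ehwweeehehehwwehwwehwweeehwwee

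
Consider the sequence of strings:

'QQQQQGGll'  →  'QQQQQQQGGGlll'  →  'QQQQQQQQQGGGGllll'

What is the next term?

QQQQQQQQQQQGGGGGlllll

Each string has the form Q^{2n+1} G^{n} l^{n}, where the shown terms are n = 2, 3, 4.
At n = 5 the blocks have lengths 11, 5, 5.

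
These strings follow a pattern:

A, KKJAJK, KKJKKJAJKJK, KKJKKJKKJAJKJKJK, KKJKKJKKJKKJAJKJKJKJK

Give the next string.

KKJKKJKKJKKJKKJAJKJKJKJKJK

Every step adds KKJ to the front and JK to the end of the previous string.
So the next term is KKJ·KKJKKJKKJKKJAJKJKJKJK·JK.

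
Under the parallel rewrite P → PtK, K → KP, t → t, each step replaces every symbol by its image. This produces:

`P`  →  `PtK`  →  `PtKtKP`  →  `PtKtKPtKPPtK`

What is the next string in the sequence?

Rewriting each symbol of PtKtKPtKPPtK: P→PtK, t→t, K→KP, t→t, K→KP, P→PtK, t→t, K→KP, P→PtK, P→PtK, t→t, K→KP, which concatenates to PtK t KP t KP PtK t KP PtK PtK t KP.

PtKtKPtKPPtKtKPPtKPtKtKP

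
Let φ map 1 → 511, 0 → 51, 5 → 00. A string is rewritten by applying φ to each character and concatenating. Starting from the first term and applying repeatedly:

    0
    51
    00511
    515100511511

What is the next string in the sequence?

005110051151510051151100511511

Apply φ to 515100511511 symbol by symbol: 5→00, 1→511, 5→00, 1→511, 0→51, 0→51, 5→00, 1→511, 1→511, 5→00, 1→511, 1→511; joined: 00 511 00 511 51 51 00 511 511 00 511 511.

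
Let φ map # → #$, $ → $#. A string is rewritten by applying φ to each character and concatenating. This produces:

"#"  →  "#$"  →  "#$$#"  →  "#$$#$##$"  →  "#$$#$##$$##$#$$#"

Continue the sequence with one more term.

#$$#$##$$##$#$$#$##$#$$##$$#$##$

Applying the rule to each of the 16 symbols of #$$#$##$$##$#$$# gives the pieces #$ $# $# #$ $# #$ #$ $# $# #$ #$ $# #$ $# $# #$, which concatenate to the answer.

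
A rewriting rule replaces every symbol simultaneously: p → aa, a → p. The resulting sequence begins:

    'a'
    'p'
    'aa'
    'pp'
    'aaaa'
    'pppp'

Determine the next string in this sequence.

Apply φ to pppp symbol by symbol: p→aa, p→aa, p→aa, p→aa; joined: aa aa aa aa.

aaaaaaaa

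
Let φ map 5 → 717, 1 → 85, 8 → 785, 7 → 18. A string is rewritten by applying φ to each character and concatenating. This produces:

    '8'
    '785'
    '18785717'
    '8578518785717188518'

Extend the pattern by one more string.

Applying the rule to each of the 19 symbols of 8578518785717188518 gives the pieces 785 717 18 785 717 85 785 18 785 717 18 85 18 85 785 785 717 85 785, which concatenate to the answer.

7857171878571785785187857171885188578578571785785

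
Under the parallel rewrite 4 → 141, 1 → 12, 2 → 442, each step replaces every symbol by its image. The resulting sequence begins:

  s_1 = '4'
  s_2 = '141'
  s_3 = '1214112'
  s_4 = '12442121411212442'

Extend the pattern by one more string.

124421411414421244212141121244212442141141442

Applying the rule to each of the 17 symbols of 12442121411212442 gives the pieces 12 442 141 141 442 12 442 12 141 12 12 442 12 442 141 141 442, which concatenate to the answer.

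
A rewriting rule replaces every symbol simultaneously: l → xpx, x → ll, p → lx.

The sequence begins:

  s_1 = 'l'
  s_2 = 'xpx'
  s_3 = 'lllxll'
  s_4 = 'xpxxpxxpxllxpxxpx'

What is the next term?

φ(xpxxpxxpxllxpxxpx) expands symbol-by-symbol to ll lx ll ll lx ll ll lx ll xpx xpx ll lx ll ll lx ll; joining the 17 pieces gives the next term.

lllxlllllxlllllxllxpxxpxlllxlllllxll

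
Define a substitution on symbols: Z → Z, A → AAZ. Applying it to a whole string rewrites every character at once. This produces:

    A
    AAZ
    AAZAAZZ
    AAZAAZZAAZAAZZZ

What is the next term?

AAZAAZZAAZAAZZZAAZAAZZAAZAAZZZZ

Replace each of the 15 characters of AAZAAZZAAZAAZZZ in place — AAZ AAZ Z AAZ AAZ Z Z AAZ AAZ Z AAZ AAZ Z Z Z — and concatenate.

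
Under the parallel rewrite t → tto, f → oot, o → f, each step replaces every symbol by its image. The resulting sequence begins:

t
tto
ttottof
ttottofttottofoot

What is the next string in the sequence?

ttottofttottofootttottofttottofootfftto

Applying the rule to each of the 17 symbols of ttottofttottofoot gives the pieces tto tto f tto tto f oot tto tto f tto tto f oot f f tto, which concatenate to the answer.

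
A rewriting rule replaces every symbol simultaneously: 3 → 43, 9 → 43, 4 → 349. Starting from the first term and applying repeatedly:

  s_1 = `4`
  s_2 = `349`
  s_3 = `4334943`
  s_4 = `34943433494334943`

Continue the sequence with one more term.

43349433494334943433494334943433494334943

Replace each of the 17 characters of 34943433494334943 in place — 43 349 43 349 43 349 43 43 349 43 349 43 43 349 43 349 43 — and concatenate.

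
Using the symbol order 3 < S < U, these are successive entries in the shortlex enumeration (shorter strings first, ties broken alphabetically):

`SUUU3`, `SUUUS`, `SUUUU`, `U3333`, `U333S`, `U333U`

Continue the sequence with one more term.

The successor of U333U increments the rightmost position that isn't already U and resets every position after it to 3.

U33S3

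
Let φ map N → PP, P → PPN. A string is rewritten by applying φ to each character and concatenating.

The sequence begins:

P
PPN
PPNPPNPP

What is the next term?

Apply φ to PPNPPNPP symbol by symbol: P→PPN, P→PPN, N→PP, P→PPN, P→PPN, N→PP, P→PPN, P→PPN; joined: PPN PPN PP PPN PPN PP PPN PPN.

PPNPPNPPPPNPPNPPPPNPPN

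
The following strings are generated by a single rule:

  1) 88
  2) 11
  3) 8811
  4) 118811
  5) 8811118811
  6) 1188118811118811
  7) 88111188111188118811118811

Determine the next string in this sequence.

118811881111881188111188111188118811118811

From term 3 onward, concatenate the second-to-last term with the last: 88·11 = 8811, 11·8811 = 118811, …
So term 8 is 1188118811118811·88111188111188118811118811.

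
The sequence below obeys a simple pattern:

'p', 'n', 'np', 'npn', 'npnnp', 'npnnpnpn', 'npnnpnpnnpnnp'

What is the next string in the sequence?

From term 3 onward, concatenate the last term with the second-to-last: n·p = np, np·n = npn, …
The next term joins npnnpnpnnpnnp and npnnpnpn.

npnnpnpnnpnnpnpnnpnpn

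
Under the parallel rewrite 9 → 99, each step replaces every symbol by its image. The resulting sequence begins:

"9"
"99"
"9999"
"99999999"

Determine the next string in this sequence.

Expanding 99999999: 9→99, 9→99, 9→99, 9→99, 9→99, 9→99, 9→99, 9→99. Concatenated: 99 99 99 99 99 99 99 99.

9999999999999999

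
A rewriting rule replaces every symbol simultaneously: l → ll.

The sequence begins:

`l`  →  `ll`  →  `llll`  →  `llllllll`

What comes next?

llllllllllllllll

Apply φ to llllllll symbol by symbol: l→ll, l→ll, l→ll, l→ll, l→ll, l→ll, l→ll, l→ll; joined: ll ll ll ll ll ll ll ll.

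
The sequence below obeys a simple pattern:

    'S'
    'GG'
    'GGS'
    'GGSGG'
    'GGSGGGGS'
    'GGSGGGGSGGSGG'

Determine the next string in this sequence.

Each term (from the third on) is the previous term followed by the one before it: term 3 = GG·S = GGS.
The next term joins GGSGGGGSGGSGG and GGSGGGGS.

GGSGGGGSGGSGGGGSGGGGS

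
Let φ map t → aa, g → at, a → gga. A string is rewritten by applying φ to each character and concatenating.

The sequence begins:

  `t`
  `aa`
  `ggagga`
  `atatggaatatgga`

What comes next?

Applying the rule to each of the 14 symbols of atatggaatatgga gives the pieces gga aa gga aa at at gga gga aa gga aa at at gga, which concatenate to the answer.

ggaaaggaaaatatggaggaaaggaaaatatgga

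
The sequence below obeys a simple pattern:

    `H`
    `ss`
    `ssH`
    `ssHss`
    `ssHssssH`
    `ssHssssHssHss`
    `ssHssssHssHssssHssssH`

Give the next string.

ssHssssHssHssssHssssHssHssssHssHss

From term 3 onward, concatenate the last term with the second-to-last: ss·H = ssH, ssH·ss = ssHss, …
Continuing: ssHssssHssHssssHssssH · ssHssssHssHss gives term 8.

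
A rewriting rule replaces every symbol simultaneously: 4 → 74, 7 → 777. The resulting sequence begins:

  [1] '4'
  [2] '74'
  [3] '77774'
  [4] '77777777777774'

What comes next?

Rewriting the 14 symbols of 77777777777774 one by one yields 777 777 777 777 777 777 777 777 777 777 777 777 777 74; concatenated:

77777777777777777777777777777777777777774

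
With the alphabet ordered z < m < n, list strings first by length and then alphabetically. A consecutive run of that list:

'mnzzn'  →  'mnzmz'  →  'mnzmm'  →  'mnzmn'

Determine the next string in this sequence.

mnznz

Treat mnzmn as a base-3 numeral over the given alphabet and add one, carrying through any trailing n's.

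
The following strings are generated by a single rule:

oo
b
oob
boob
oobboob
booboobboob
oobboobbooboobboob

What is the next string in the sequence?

Each term (from the third on) is the two preceding terms concatenated in order: term 3 = oo·b = oob.
So term 8 is booboobboob·oobboobbooboobboob.

booboobbooboobboobbooboobboob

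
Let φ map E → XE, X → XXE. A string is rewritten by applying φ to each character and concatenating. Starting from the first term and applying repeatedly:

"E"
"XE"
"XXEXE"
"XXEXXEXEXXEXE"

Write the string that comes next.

Rewriting the 13 symbols of XXEXXEXEXXEXE one by one yields XXE XXE XE XXE XXE XE XXE XE XXE XXE XE XXE XE; concatenated:

XXEXXEXEXXEXXEXEXXEXEXXEXXEXEXXEXE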